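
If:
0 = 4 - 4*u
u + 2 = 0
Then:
No Solution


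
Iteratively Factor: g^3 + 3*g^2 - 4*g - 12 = (g - 2)*(g^2 + 5*g + 6) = (g - 2)*(g + 3)*(g + 2)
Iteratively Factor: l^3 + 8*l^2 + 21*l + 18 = (l + 2)*(l^2 + 6*l + 9) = (l + 2)*(l + 3)*(l + 3)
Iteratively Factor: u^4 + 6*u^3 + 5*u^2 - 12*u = (u + 3)*(u^3 + 3*u^2 - 4*u) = u*(u + 3)*(u^2 + 3*u - 4) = u*(u - 1)*(u + 3)*(u + 4)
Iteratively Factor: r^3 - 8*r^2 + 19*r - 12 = (r - 1)*(r^2 - 7*r + 12) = (r - 3)*(r - 1)*(r - 4)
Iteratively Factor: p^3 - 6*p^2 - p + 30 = (p - 5)*(p^2 - p - 6) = (p - 5)*(p - 3)*(p + 2)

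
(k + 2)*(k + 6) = k^2 + 8*k + 12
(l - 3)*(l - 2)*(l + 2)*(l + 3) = l^4 - 13*l^2 + 36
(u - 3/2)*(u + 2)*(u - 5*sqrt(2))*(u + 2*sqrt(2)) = u^4 - 3*sqrt(2)*u^3 + u^3/2 - 23*u^2 - 3*sqrt(2)*u^2/2 - 10*u + 9*sqrt(2)*u + 60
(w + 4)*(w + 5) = w^2 + 9*w + 20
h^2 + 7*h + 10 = (h + 2)*(h + 5)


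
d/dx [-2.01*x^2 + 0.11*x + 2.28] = 0.11 - 4.02*x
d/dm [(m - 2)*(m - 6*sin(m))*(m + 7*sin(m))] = (2 - m)*(m + 7*sin(m))*(6*cos(m) - 1) + (m - 2)*(m - 6*sin(m))*(7*cos(m) + 1) + (m - 6*sin(m))*(m + 7*sin(m))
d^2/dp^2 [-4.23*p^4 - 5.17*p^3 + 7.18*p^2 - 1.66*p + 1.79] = -50.76*p^2 - 31.02*p + 14.36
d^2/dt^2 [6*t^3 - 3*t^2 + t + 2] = 36*t - 6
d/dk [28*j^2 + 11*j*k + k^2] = 11*j + 2*k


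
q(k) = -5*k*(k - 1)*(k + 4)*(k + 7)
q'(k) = -5*k*(k - 1)*(k + 4) - 5*k*(k - 1)*(k + 7) - 5*k*(k + 4)*(k + 7) - 5*(k - 1)*(k + 4)*(k + 7) = -20*k^3 - 150*k^2 - 170*k + 140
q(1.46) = -155.11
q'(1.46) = -490.18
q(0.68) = 39.11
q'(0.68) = -51.25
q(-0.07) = -10.20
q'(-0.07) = 151.17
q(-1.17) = -209.45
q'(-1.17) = 165.60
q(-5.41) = 388.72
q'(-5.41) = -163.71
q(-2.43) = -299.01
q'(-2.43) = -45.66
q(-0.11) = -16.36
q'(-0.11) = 156.91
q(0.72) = 36.73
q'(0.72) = -67.62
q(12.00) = -200640.00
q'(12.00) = -58060.00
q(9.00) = -74880.00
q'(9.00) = -28120.00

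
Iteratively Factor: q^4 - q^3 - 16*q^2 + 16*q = (q + 4)*(q^3 - 5*q^2 + 4*q) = (q - 4)*(q + 4)*(q^2 - q) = q*(q - 4)*(q + 4)*(q - 1)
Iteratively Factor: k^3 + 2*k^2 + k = (k)*(k^2 + 2*k + 1) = k*(k + 1)*(k + 1)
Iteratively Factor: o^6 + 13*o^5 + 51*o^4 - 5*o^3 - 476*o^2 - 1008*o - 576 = (o + 4)*(o^5 + 9*o^4 + 15*o^3 - 65*o^2 - 216*o - 144) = (o + 1)*(o + 4)*(o^4 + 8*o^3 + 7*o^2 - 72*o - 144) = (o + 1)*(o + 4)^2*(o^3 + 4*o^2 - 9*o - 36) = (o + 1)*(o + 4)^3*(o^2 - 9) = (o + 1)*(o + 3)*(o + 4)^3*(o - 3)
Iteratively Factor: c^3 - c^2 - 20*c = (c + 4)*(c^2 - 5*c) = (c - 5)*(c + 4)*(c)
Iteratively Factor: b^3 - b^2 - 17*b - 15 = (b + 1)*(b^2 - 2*b - 15) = (b - 5)*(b + 1)*(b + 3)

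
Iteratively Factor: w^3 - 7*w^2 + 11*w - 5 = (w - 5)*(w^2 - 2*w + 1) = (w - 5)*(w - 1)*(w - 1)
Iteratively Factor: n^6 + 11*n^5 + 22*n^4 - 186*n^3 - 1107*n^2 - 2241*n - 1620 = (n + 3)*(n^5 + 8*n^4 - 2*n^3 - 180*n^2 - 567*n - 540) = (n + 3)^2*(n^4 + 5*n^3 - 17*n^2 - 129*n - 180) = (n - 5)*(n + 3)^2*(n^3 + 10*n^2 + 33*n + 36) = (n - 5)*(n + 3)^3*(n^2 + 7*n + 12) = (n - 5)*(n + 3)^3*(n + 4)*(n + 3)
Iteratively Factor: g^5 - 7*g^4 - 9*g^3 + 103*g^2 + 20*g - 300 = (g - 2)*(g^4 - 5*g^3 - 19*g^2 + 65*g + 150) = (g - 5)*(g - 2)*(g^3 - 19*g - 30) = (g - 5)*(g - 2)*(g + 3)*(g^2 - 3*g - 10) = (g - 5)*(g - 2)*(g + 2)*(g + 3)*(g - 5)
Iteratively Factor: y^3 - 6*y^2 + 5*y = (y - 5)*(y^2 - y) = (y - 5)*(y - 1)*(y)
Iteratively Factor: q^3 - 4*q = (q + 2)*(q^2 - 2*q) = (q - 2)*(q + 2)*(q)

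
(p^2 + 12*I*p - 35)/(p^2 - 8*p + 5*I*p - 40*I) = (p + 7*I)/(p - 8)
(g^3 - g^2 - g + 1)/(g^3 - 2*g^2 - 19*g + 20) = (g^2 - 1)/(g^2 - g - 20)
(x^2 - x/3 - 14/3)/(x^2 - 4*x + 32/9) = 3*(3*x^2 - x - 14)/(9*x^2 - 36*x + 32)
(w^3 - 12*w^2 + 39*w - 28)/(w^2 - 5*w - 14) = (w^2 - 5*w + 4)/(w + 2)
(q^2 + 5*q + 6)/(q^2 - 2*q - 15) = (q + 2)/(q - 5)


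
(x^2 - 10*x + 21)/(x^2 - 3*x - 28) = (x - 3)/(x + 4)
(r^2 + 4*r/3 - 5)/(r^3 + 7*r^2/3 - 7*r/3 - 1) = (3*r - 5)/(3*r^2 - 2*r - 1)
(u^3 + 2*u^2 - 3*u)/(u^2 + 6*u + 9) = u*(u - 1)/(u + 3)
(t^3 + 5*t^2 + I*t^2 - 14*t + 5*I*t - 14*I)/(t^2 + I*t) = t + 5 - 14/t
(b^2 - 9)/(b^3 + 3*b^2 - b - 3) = (b - 3)/(b^2 - 1)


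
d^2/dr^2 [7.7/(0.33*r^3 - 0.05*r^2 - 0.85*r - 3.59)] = ((0.77 - 15.246*r)*(-0.33*r^3 + 0.05*r^2 + 0.85*r + 3.59) - 7.7*(-1.98*r^2 + 0.2*r + 1.7)*(-0.99*r^2 + 0.1*r + 0.85))/(-0.33*r^3 + 0.05*r^2 + 0.85*r + 3.59)^3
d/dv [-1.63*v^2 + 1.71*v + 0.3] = 1.71 - 3.26*v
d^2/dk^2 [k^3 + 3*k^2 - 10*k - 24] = 6*k + 6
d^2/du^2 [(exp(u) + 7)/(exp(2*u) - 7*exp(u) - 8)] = (exp(4*u) + 35*exp(3*u) - 99*exp(2*u) + 511*exp(u) - 328)*exp(u)/(exp(6*u) - 21*exp(5*u) + 123*exp(4*u) - 7*exp(3*u) - 984*exp(2*u) - 1344*exp(u) - 512)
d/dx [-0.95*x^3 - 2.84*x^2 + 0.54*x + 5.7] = -2.85*x^2 - 5.68*x + 0.54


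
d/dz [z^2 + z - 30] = 2*z + 1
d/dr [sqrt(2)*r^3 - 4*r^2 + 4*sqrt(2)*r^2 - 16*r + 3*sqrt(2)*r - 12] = 3*sqrt(2)*r^2 - 8*r + 8*sqrt(2)*r - 16 + 3*sqrt(2)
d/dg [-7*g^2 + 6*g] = 6 - 14*g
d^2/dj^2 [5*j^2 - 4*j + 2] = 10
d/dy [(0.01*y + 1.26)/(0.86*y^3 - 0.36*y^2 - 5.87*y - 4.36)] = (-0.0172*y^3 - 3.2472*y^2 + 0.9072*y + 7.3526)/(0.7396*y^6 - 0.6192*y^5 - 9.9668*y^4 - 3.2728*y^3 + 37.5961*y^2 + 51.1864*y + 19.0096)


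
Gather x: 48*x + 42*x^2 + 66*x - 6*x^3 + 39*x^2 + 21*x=-6*x^3 + 81*x^2 + 135*x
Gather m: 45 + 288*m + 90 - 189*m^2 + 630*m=-189*m^2 + 918*m + 135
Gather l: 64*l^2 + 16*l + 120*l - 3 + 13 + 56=64*l^2 + 136*l + 66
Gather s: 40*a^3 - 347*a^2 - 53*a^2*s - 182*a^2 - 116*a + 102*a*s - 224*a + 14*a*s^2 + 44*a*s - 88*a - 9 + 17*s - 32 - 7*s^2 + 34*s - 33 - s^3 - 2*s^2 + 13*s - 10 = 40*a^3 - 529*a^2 - 428*a - s^3 + s^2*(14*a - 9) + s*(-53*a^2 + 146*a + 64) - 84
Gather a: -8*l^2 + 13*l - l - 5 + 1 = -8*l^2 + 12*l - 4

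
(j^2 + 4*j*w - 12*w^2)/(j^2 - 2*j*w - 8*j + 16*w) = (j + 6*w)/(j - 8)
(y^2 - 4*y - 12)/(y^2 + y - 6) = (y^2 - 4*y - 12)/(y^2 + y - 6)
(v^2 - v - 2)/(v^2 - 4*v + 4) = (v + 1)/(v - 2)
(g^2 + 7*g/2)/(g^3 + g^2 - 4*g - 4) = g*(2*g + 7)/(2*(g^3 + g^2 - 4*g - 4))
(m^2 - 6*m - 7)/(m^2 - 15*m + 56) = (m + 1)/(m - 8)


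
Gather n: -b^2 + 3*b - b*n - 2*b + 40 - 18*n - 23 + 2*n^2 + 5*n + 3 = -b^2 + b + 2*n^2 + n*(-b - 13) + 20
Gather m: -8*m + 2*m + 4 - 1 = 3 - 6*m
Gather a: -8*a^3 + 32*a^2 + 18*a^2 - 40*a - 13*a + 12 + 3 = -8*a^3 + 50*a^2 - 53*a + 15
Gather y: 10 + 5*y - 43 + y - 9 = 6*y - 42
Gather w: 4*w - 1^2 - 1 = 4*w - 2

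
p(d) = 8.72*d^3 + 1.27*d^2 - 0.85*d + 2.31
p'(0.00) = -0.85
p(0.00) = 2.31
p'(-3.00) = 226.97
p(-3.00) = -219.15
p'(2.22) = 133.72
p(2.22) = 102.09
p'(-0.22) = -0.14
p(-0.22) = 2.47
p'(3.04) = 248.63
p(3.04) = 256.45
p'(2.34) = 148.34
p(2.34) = 119.00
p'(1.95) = 103.58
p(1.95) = 70.14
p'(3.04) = 248.63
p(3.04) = 256.45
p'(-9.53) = 2350.82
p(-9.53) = -7421.61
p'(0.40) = 4.35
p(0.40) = 2.73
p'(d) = 26.16*d^2 + 2.54*d - 0.85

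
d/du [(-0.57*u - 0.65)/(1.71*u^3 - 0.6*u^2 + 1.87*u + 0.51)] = (1.9494*u^3 + 2.9925*u^2 - 0.78*u + 0.9248)/(2.9241*u^6 - 2.052*u^5 + 6.7554*u^4 - 0.4998*u^3 + 2.8849*u^2 + 1.9074*u + 0.2601)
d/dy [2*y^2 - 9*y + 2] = 4*y - 9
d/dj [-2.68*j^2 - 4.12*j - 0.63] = -5.36*j - 4.12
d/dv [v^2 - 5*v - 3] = 2*v - 5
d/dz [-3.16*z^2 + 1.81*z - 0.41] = 1.81 - 6.32*z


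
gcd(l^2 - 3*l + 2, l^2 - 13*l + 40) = 1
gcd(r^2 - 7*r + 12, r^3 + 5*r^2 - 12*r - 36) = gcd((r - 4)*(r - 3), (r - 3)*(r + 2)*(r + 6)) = r - 3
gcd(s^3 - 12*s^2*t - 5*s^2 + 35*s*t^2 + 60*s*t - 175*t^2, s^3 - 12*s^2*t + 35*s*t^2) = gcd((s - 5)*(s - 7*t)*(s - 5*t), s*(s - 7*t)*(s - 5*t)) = s^2 - 12*s*t + 35*t^2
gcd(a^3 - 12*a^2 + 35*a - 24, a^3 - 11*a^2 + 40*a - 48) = a - 3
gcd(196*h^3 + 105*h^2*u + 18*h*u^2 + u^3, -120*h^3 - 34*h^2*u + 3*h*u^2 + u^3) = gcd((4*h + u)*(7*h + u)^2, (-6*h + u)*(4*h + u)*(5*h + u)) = 4*h + u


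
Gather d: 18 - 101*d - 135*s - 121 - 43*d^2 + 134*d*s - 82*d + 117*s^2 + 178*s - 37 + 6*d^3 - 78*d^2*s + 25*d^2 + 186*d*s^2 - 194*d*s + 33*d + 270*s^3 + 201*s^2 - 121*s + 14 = 6*d^3 + d^2*(-78*s - 18) + d*(186*s^2 - 60*s - 150) + 270*s^3 + 318*s^2 - 78*s - 126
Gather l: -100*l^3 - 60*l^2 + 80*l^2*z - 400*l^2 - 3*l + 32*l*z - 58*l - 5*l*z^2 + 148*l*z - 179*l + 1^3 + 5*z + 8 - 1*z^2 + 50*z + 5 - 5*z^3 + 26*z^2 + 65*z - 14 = -100*l^3 + l^2*(80*z - 460) + l*(-5*z^2 + 180*z - 240) - 5*z^3 + 25*z^2 + 120*z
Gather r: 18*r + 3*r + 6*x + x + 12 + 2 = 21*r + 7*x + 14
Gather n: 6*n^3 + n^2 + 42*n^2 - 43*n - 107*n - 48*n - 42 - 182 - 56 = 6*n^3 + 43*n^2 - 198*n - 280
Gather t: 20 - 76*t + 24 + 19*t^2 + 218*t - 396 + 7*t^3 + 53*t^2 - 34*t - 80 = 7*t^3 + 72*t^2 + 108*t - 432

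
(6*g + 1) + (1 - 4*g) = 2*g + 2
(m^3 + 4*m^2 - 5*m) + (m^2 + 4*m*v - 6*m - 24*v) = m^3 + 5*m^2 + 4*m*v - 11*m - 24*v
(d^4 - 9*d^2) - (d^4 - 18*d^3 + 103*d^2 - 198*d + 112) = 18*d^3 - 112*d^2 + 198*d - 112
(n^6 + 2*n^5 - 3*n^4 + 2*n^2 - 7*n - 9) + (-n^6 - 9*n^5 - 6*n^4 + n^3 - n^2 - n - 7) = -7*n^5 - 9*n^4 + n^3 + n^2 - 8*n - 16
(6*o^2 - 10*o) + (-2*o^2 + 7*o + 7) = 4*o^2 - 3*o + 7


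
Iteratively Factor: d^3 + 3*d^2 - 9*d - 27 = (d + 3)*(d^2 - 9) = (d + 3)^2*(d - 3)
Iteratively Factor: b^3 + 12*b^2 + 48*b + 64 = (b + 4)*(b^2 + 8*b + 16) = (b + 4)^2*(b + 4)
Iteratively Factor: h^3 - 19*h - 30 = (h - 5)*(h^2 + 5*h + 6) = (h - 5)*(h + 3)*(h + 2)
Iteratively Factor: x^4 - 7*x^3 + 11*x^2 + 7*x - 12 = (x - 4)*(x^3 - 3*x^2 - x + 3) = (x - 4)*(x + 1)*(x^2 - 4*x + 3) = (x - 4)*(x - 1)*(x + 1)*(x - 3)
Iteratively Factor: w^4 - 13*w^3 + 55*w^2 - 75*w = (w - 5)*(w^3 - 8*w^2 + 15*w) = (w - 5)^2*(w^2 - 3*w) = w*(w - 5)^2*(w - 3)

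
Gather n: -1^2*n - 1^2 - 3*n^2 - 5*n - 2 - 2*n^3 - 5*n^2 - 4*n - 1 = -2*n^3 - 8*n^2 - 10*n - 4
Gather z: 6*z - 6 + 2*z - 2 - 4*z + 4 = 4*z - 4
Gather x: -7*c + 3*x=-7*c + 3*x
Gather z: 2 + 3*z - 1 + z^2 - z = z^2 + 2*z + 1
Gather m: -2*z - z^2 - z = -z^2 - 3*z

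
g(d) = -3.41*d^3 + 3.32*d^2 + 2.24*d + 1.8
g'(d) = -10.23*d^2 + 6.64*d + 2.24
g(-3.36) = 161.11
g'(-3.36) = -135.56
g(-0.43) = 1.72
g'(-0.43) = -2.51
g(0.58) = 3.55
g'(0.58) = 2.65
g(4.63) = -255.11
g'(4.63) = -186.32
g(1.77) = -2.74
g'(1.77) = -18.06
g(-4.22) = 307.74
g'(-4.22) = -207.96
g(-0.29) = 1.51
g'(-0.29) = -0.55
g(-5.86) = 788.88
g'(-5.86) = -387.96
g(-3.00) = 117.03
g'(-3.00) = -109.75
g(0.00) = 1.80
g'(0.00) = 2.24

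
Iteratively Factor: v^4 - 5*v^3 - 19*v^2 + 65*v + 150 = (v - 5)*(v^3 - 19*v - 30) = (v - 5)^2*(v^2 + 5*v + 6) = (v - 5)^2*(v + 3)*(v + 2)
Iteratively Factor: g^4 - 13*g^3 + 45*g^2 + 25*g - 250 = (g + 2)*(g^3 - 15*g^2 + 75*g - 125) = (g - 5)*(g + 2)*(g^2 - 10*g + 25) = (g - 5)^2*(g + 2)*(g - 5)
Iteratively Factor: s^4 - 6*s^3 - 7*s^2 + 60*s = (s + 3)*(s^3 - 9*s^2 + 20*s) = (s - 4)*(s + 3)*(s^2 - 5*s) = s*(s - 4)*(s + 3)*(s - 5)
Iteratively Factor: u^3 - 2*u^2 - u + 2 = (u - 1)*(u^2 - u - 2) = (u - 1)*(u + 1)*(u - 2)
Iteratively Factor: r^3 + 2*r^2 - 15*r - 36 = (r + 3)*(r^2 - r - 12) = (r - 4)*(r + 3)*(r + 3)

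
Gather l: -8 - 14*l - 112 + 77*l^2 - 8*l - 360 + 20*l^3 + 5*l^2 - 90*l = 20*l^3 + 82*l^2 - 112*l - 480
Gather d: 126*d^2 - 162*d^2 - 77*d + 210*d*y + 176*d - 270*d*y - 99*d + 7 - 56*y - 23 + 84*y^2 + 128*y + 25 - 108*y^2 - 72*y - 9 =-36*d^2 - 60*d*y - 24*y^2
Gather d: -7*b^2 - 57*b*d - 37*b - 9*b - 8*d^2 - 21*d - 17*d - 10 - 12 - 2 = -7*b^2 - 46*b - 8*d^2 + d*(-57*b - 38) - 24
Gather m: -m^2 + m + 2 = -m^2 + m + 2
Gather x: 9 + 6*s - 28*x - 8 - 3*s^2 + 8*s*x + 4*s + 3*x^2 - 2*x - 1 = -3*s^2 + 10*s + 3*x^2 + x*(8*s - 30)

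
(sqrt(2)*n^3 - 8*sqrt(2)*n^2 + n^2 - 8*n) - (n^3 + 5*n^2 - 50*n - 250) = -n^3 + sqrt(2)*n^3 - 8*sqrt(2)*n^2 - 4*n^2 + 42*n + 250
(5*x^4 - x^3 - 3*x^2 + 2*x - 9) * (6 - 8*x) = -40*x^5 + 38*x^4 + 18*x^3 - 34*x^2 + 84*x - 54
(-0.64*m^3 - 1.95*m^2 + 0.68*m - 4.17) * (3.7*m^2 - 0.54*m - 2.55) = -2.368*m^5 - 6.8694*m^4 + 5.201*m^3 - 10.8237*m^2 + 0.5178*m + 10.6335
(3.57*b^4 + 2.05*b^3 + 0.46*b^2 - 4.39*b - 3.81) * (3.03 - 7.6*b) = -27.132*b^5 - 4.7629*b^4 + 2.7155*b^3 + 34.7578*b^2 + 15.6543*b - 11.5443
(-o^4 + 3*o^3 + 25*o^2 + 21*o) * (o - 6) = -o^5 + 9*o^4 + 7*o^3 - 129*o^2 - 126*o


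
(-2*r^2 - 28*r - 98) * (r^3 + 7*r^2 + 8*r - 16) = -2*r^5 - 42*r^4 - 310*r^3 - 878*r^2 - 336*r + 1568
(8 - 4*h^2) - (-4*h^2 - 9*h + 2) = 9*h + 6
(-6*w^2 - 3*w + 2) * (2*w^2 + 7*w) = -12*w^4 - 48*w^3 - 17*w^2 + 14*w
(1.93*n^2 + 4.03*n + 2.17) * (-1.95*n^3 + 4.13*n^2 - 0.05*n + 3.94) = -3.7635*n^5 + 0.112399999999999*n^4 + 12.3159*n^3 + 16.3648*n^2 + 15.7697*n + 8.5498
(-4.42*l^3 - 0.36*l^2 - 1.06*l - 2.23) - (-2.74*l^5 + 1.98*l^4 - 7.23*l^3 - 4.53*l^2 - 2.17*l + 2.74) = 2.74*l^5 - 1.98*l^4 + 2.81*l^3 + 4.17*l^2 + 1.11*l - 4.97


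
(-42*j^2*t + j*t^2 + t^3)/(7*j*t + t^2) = -6*j + t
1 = 1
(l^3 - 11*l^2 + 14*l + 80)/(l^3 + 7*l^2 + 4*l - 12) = (l^2 - 13*l + 40)/(l^2 + 5*l - 6)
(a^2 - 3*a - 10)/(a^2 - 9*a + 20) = (a + 2)/(a - 4)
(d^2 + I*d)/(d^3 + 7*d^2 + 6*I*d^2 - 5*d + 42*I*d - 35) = d/(d^2 + d*(7 + 5*I) + 35*I)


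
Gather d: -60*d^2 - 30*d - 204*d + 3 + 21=-60*d^2 - 234*d + 24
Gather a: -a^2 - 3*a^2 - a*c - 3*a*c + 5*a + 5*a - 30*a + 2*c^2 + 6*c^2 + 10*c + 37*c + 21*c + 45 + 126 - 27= -4*a^2 + a*(-4*c - 20) + 8*c^2 + 68*c + 144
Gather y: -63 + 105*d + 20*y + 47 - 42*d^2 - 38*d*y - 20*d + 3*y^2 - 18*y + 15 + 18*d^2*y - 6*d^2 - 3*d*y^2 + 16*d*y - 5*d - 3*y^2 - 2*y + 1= -48*d^2 - 3*d*y^2 + 80*d + y*(18*d^2 - 22*d)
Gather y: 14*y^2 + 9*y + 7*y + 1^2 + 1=14*y^2 + 16*y + 2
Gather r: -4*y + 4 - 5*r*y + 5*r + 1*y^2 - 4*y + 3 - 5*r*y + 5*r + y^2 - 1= r*(10 - 10*y) + 2*y^2 - 8*y + 6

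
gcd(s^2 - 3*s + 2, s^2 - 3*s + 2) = s^2 - 3*s + 2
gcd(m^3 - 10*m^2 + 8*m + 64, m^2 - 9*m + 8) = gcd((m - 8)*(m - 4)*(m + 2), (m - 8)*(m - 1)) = m - 8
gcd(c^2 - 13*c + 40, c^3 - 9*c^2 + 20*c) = c - 5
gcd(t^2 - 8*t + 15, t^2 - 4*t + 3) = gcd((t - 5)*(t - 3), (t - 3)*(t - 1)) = t - 3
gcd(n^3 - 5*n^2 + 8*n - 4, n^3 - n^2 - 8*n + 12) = n^2 - 4*n + 4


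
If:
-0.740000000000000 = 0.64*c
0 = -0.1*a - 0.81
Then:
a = -8.10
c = -1.16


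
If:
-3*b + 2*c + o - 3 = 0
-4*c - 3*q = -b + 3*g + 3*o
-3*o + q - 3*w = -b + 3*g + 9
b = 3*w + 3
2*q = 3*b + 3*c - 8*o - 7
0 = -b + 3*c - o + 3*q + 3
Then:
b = 650/101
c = 829/101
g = -2906/303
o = 595/101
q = -515/101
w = 347/303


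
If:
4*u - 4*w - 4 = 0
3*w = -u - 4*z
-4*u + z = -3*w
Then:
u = -9/8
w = -17/8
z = 15/8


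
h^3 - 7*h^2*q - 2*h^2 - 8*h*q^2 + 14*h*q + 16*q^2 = (h - 2)*(h - 8*q)*(h + q)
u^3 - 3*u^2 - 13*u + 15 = (u - 5)*(u - 1)*(u + 3)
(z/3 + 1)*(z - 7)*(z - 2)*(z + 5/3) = z^4/3 - 13*z^3/9 - 23*z^2/3 + 61*z/9 + 70/3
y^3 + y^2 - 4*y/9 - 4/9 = (y - 2/3)*(y + 2/3)*(y + 1)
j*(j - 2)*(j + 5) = j^3 + 3*j^2 - 10*j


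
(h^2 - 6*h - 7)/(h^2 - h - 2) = (h - 7)/(h - 2)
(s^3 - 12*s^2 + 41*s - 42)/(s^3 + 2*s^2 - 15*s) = (s^2 - 9*s + 14)/(s*(s + 5))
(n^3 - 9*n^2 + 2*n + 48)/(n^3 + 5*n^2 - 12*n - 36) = (n - 8)/(n + 6)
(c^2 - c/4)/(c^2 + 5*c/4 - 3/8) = 2*c/(2*c + 3)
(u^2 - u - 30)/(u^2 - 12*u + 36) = (u + 5)/(u - 6)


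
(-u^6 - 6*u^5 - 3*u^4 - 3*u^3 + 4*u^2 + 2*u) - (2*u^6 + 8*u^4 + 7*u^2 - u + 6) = -3*u^6 - 6*u^5 - 11*u^4 - 3*u^3 - 3*u^2 + 3*u - 6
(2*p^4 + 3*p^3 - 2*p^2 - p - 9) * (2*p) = 4*p^5 + 6*p^4 - 4*p^3 - 2*p^2 - 18*p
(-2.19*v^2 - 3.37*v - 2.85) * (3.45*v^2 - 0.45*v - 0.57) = -7.5555*v^4 - 10.641*v^3 - 7.0677*v^2 + 3.2034*v + 1.6245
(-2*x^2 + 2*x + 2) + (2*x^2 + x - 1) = 3*x + 1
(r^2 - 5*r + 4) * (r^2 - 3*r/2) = r^4 - 13*r^3/2 + 23*r^2/2 - 6*r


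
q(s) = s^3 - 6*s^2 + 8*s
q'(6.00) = 44.00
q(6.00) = 48.00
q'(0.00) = 8.00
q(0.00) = 0.00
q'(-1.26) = 27.88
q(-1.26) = -21.61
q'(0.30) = 4.67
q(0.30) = 1.89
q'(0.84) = 0.04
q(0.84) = 3.08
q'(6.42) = 54.61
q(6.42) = 68.67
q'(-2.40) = 54.08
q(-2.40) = -67.58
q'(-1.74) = 37.96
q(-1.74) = -37.35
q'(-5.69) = 173.41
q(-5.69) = -424.00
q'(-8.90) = 352.43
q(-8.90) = -1251.43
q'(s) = 3*s^2 - 12*s + 8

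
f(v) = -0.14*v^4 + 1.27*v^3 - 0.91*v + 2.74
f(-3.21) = -51.21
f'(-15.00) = 2746.34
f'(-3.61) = 75.09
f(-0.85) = 2.66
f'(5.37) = 22.24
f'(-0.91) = 2.67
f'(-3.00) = 48.50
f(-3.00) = -40.16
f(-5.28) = -288.21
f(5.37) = 78.10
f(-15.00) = -11357.36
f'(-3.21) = 56.87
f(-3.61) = -77.50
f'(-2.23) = 24.25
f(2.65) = 17.06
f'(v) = -0.56*v^3 + 3.81*v^2 - 0.91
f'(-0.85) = 2.19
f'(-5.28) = 187.74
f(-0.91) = 2.52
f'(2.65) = 15.42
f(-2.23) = -12.78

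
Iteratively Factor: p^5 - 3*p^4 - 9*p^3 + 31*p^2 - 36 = (p + 3)*(p^4 - 6*p^3 + 9*p^2 + 4*p - 12) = (p - 2)*(p + 3)*(p^3 - 4*p^2 + p + 6) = (p - 3)*(p - 2)*(p + 3)*(p^2 - p - 2) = (p - 3)*(p - 2)^2*(p + 3)*(p + 1)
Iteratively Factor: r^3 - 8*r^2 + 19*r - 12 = (r - 3)*(r^2 - 5*r + 4) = (r - 3)*(r - 1)*(r - 4)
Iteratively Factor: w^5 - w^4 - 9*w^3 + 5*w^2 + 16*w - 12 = (w + 2)*(w^4 - 3*w^3 - 3*w^2 + 11*w - 6) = (w - 3)*(w + 2)*(w^3 - 3*w + 2) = (w - 3)*(w + 2)^2*(w^2 - 2*w + 1) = (w - 3)*(w - 1)*(w + 2)^2*(w - 1)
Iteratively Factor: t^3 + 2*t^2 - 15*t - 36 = (t - 4)*(t^2 + 6*t + 9) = (t - 4)*(t + 3)*(t + 3)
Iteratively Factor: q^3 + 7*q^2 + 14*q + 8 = (q + 1)*(q^2 + 6*q + 8) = (q + 1)*(q + 2)*(q + 4)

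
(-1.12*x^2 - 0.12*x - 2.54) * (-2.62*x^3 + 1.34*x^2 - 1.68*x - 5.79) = 2.9344*x^5 - 1.1864*x^4 + 8.3756*x^3 + 3.2828*x^2 + 4.962*x + 14.7066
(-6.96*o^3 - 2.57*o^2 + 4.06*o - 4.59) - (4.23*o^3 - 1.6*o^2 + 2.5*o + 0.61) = -11.19*o^3 - 0.97*o^2 + 1.56*o - 5.2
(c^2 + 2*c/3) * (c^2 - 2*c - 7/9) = c^4 - 4*c^3/3 - 19*c^2/9 - 14*c/27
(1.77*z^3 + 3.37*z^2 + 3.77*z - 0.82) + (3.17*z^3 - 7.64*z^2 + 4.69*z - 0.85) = 4.94*z^3 - 4.27*z^2 + 8.46*z - 1.67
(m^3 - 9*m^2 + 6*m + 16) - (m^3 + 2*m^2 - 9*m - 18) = -11*m^2 + 15*m + 34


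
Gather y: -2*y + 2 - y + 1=3 - 3*y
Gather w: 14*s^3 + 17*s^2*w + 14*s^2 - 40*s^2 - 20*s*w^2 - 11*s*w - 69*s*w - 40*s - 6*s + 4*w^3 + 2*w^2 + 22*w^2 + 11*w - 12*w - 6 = 14*s^3 - 26*s^2 - 46*s + 4*w^3 + w^2*(24 - 20*s) + w*(17*s^2 - 80*s - 1) - 6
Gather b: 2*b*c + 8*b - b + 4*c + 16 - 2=b*(2*c + 7) + 4*c + 14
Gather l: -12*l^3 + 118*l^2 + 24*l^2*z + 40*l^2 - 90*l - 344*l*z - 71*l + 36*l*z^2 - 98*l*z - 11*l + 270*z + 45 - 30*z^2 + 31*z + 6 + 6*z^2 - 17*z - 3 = -12*l^3 + l^2*(24*z + 158) + l*(36*z^2 - 442*z - 172) - 24*z^2 + 284*z + 48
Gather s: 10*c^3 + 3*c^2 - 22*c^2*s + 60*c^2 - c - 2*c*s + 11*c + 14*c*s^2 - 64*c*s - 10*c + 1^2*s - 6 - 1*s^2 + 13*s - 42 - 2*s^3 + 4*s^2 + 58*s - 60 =10*c^3 + 63*c^2 - 2*s^3 + s^2*(14*c + 3) + s*(-22*c^2 - 66*c + 72) - 108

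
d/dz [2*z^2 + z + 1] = 4*z + 1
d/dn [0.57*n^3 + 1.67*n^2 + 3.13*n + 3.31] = 1.71*n^2 + 3.34*n + 3.13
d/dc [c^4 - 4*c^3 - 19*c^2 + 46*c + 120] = 4*c^3 - 12*c^2 - 38*c + 46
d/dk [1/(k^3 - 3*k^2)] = 3*(2 - k)/(k^3*(k - 3)^2)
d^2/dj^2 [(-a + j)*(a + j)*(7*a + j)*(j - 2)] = -2*a^2 + 42*a*j - 28*a + 12*j^2 - 12*j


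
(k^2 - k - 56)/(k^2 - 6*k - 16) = (k + 7)/(k + 2)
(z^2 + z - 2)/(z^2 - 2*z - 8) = (z - 1)/(z - 4)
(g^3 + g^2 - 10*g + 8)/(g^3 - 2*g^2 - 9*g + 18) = (g^2 + 3*g - 4)/(g^2 - 9)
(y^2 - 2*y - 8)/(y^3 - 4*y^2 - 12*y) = (y - 4)/(y*(y - 6))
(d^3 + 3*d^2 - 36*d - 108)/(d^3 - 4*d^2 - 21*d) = (d^2 - 36)/(d*(d - 7))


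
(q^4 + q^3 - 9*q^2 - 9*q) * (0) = 0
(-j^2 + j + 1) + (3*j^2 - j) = 2*j^2 + 1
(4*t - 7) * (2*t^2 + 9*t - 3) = 8*t^3 + 22*t^2 - 75*t + 21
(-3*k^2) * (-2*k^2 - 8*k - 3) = 6*k^4 + 24*k^3 + 9*k^2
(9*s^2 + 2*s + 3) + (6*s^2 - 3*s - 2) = 15*s^2 - s + 1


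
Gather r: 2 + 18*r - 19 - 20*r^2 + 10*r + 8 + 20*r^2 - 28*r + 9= 0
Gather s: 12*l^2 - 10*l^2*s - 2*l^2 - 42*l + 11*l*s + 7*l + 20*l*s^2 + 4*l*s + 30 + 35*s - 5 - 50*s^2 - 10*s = 10*l^2 - 35*l + s^2*(20*l - 50) + s*(-10*l^2 + 15*l + 25) + 25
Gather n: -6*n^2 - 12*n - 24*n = -6*n^2 - 36*n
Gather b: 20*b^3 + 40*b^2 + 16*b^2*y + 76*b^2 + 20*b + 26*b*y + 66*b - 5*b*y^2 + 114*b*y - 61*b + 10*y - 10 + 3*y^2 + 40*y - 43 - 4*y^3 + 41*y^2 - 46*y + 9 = 20*b^3 + b^2*(16*y + 116) + b*(-5*y^2 + 140*y + 25) - 4*y^3 + 44*y^2 + 4*y - 44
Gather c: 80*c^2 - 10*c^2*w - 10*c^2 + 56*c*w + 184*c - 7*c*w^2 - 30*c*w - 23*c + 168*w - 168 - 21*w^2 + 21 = c^2*(70 - 10*w) + c*(-7*w^2 + 26*w + 161) - 21*w^2 + 168*w - 147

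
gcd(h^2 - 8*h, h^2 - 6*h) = h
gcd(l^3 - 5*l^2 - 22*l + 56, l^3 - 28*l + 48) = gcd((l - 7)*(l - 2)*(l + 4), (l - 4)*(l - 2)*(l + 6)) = l - 2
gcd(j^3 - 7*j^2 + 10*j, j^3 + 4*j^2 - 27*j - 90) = j - 5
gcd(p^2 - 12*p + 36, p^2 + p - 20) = 1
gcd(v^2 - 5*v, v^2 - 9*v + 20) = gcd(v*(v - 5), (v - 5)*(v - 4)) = v - 5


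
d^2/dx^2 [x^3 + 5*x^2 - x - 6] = 6*x + 10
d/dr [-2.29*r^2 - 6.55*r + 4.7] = -4.58*r - 6.55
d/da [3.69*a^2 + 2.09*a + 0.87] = 7.38*a + 2.09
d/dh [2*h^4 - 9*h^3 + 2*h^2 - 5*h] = 8*h^3 - 27*h^2 + 4*h - 5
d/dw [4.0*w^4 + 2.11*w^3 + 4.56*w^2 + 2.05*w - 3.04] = 16.0*w^3 + 6.33*w^2 + 9.12*w + 2.05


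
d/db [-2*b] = -2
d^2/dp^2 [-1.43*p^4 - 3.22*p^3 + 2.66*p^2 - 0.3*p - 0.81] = -17.16*p^2 - 19.32*p + 5.32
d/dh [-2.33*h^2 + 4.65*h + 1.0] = 4.65 - 4.66*h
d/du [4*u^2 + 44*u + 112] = 8*u + 44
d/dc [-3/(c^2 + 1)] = 6*c/(c^2 + 1)^2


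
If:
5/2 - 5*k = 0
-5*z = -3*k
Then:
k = 1/2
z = 3/10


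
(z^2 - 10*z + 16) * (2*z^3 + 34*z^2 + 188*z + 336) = 2*z^5 + 14*z^4 - 120*z^3 - 1000*z^2 - 352*z + 5376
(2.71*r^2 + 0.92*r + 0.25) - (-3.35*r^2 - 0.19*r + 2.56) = 6.06*r^2 + 1.11*r - 2.31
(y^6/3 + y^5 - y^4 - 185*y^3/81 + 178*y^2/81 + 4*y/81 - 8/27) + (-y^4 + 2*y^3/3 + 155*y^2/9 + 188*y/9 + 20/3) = y^6/3 + y^5 - 2*y^4 - 131*y^3/81 + 1573*y^2/81 + 1696*y/81 + 172/27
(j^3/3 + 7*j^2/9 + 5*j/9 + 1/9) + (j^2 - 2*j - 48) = j^3/3 + 16*j^2/9 - 13*j/9 - 431/9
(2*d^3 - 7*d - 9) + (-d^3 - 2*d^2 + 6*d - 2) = d^3 - 2*d^2 - d - 11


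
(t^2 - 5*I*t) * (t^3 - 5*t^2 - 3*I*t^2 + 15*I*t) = t^5 - 5*t^4 - 8*I*t^4 - 15*t^3 + 40*I*t^3 + 75*t^2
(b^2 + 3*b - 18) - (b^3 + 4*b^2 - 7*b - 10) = -b^3 - 3*b^2 + 10*b - 8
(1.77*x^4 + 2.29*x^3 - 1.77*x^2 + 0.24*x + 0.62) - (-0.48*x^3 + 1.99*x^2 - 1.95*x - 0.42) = 1.77*x^4 + 2.77*x^3 - 3.76*x^2 + 2.19*x + 1.04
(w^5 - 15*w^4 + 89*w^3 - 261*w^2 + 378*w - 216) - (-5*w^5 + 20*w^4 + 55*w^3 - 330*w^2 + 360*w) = 6*w^5 - 35*w^4 + 34*w^3 + 69*w^2 + 18*w - 216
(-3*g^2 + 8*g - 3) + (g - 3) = -3*g^2 + 9*g - 6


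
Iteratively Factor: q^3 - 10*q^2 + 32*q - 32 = (q - 4)*(q^2 - 6*q + 8) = (q - 4)^2*(q - 2)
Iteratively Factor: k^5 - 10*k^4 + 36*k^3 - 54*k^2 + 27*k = (k)*(k^4 - 10*k^3 + 36*k^2 - 54*k + 27) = k*(k - 3)*(k^3 - 7*k^2 + 15*k - 9) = k*(k - 3)^2*(k^2 - 4*k + 3) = k*(k - 3)^2*(k - 1)*(k - 3)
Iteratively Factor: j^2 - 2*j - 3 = (j + 1)*(j - 3)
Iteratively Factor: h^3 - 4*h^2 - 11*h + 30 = (h - 2)*(h^2 - 2*h - 15) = (h - 2)*(h + 3)*(h - 5)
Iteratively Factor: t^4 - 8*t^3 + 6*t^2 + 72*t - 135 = (t - 3)*(t^3 - 5*t^2 - 9*t + 45) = (t - 3)*(t + 3)*(t^2 - 8*t + 15) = (t - 5)*(t - 3)*(t + 3)*(t - 3)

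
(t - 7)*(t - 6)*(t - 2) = t^3 - 15*t^2 + 68*t - 84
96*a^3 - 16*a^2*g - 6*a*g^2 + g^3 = (-6*a + g)*(-4*a + g)*(4*a + g)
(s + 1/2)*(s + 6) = s^2 + 13*s/2 + 3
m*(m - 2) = m^2 - 2*m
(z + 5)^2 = z^2 + 10*z + 25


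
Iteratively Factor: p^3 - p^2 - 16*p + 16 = (p + 4)*(p^2 - 5*p + 4) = (p - 1)*(p + 4)*(p - 4)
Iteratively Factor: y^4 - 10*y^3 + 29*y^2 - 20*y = (y - 5)*(y^3 - 5*y^2 + 4*y) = (y - 5)*(y - 1)*(y^2 - 4*y) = y*(y - 5)*(y - 1)*(y - 4)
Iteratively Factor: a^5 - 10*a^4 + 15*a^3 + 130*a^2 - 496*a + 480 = (a - 5)*(a^4 - 5*a^3 - 10*a^2 + 80*a - 96) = (a - 5)*(a + 4)*(a^3 - 9*a^2 + 26*a - 24) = (a - 5)*(a - 3)*(a + 4)*(a^2 - 6*a + 8) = (a - 5)*(a - 3)*(a - 2)*(a + 4)*(a - 4)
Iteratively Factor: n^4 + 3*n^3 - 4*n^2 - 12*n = (n + 3)*(n^3 - 4*n) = n*(n + 3)*(n^2 - 4) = n*(n - 2)*(n + 3)*(n + 2)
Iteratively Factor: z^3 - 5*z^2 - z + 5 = (z + 1)*(z^2 - 6*z + 5) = (z - 5)*(z + 1)*(z - 1)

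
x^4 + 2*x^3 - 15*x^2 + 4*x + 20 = (x - 2)^2*(x + 1)*(x + 5)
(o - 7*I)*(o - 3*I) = o^2 - 10*I*o - 21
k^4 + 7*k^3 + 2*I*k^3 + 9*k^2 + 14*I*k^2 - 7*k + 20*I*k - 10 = (k + 2)*(k + 5)*(k + I)^2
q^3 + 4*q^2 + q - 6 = (q - 1)*(q + 2)*(q + 3)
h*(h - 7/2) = h^2 - 7*h/2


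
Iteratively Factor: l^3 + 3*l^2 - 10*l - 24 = (l + 2)*(l^2 + l - 12) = (l + 2)*(l + 4)*(l - 3)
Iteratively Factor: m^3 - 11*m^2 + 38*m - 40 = (m - 4)*(m^2 - 7*m + 10) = (m - 5)*(m - 4)*(m - 2)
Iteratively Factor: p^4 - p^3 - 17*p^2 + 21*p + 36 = (p + 4)*(p^3 - 5*p^2 + 3*p + 9) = (p - 3)*(p + 4)*(p^2 - 2*p - 3) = (p - 3)*(p + 1)*(p + 4)*(p - 3)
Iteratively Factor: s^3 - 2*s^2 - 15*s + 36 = (s - 3)*(s^2 + s - 12) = (s - 3)^2*(s + 4)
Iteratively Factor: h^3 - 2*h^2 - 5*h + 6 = (h + 2)*(h^2 - 4*h + 3) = (h - 1)*(h + 2)*(h - 3)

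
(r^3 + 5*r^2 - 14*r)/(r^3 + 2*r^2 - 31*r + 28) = r*(r - 2)/(r^2 - 5*r + 4)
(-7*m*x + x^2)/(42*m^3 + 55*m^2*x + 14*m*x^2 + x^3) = x*(-7*m + x)/(42*m^3 + 55*m^2*x + 14*m*x^2 + x^3)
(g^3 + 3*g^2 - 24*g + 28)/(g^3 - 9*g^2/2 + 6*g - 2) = 2*(g + 7)/(2*g - 1)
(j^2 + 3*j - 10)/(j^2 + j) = (j^2 + 3*j - 10)/(j*(j + 1))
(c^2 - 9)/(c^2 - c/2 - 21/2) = 2*(c - 3)/(2*c - 7)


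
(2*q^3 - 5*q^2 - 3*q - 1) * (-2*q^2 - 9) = -4*q^5 + 10*q^4 - 12*q^3 + 47*q^2 + 27*q + 9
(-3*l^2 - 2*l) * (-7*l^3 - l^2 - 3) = 21*l^5 + 17*l^4 + 2*l^3 + 9*l^2 + 6*l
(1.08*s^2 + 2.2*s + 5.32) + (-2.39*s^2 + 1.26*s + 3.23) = -1.31*s^2 + 3.46*s + 8.55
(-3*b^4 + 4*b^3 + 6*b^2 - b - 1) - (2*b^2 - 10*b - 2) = -3*b^4 + 4*b^3 + 4*b^2 + 9*b + 1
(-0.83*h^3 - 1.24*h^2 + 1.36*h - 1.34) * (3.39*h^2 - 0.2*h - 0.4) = -2.8137*h^5 - 4.0376*h^4 + 5.1904*h^3 - 4.3186*h^2 - 0.276*h + 0.536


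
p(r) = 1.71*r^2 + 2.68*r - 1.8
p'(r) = 3.42*r + 2.68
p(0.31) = -0.80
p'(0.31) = 3.74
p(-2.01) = -0.28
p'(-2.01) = -4.19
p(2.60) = 16.73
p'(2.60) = 11.57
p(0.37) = -0.57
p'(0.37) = 3.95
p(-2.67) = 3.23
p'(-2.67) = -6.45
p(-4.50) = 20.77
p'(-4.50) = -12.71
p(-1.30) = -2.39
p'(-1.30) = -1.77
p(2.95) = 20.99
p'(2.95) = 12.77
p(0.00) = -1.80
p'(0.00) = 2.68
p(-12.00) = 212.28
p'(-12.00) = -38.36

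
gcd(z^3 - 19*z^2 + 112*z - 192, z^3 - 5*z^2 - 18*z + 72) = z - 3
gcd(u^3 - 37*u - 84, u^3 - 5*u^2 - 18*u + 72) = u + 4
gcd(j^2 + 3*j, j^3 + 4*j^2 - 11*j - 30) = 1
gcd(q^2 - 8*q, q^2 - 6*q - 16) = q - 8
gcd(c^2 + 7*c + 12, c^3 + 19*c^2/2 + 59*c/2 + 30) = c^2 + 7*c + 12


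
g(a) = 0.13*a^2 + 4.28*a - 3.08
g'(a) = 0.26*a + 4.28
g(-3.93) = -17.89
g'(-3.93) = 3.26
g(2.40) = 7.94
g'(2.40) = 4.90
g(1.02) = 1.42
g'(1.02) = 4.55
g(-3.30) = -15.79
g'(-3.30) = 3.42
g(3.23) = 12.10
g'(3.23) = 5.12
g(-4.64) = -20.14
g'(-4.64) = 3.07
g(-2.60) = -13.33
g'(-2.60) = 3.60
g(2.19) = 6.92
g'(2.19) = 4.85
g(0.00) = -3.08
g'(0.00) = 4.28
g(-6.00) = -24.08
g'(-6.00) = 2.72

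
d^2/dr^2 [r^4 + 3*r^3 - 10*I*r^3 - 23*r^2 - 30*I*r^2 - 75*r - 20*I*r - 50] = 12*r^2 + r*(18 - 60*I) - 46 - 60*I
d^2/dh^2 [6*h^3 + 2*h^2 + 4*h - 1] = 36*h + 4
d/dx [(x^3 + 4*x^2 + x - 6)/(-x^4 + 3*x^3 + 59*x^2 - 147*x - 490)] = (x^4 + 4*x^3 + 30*x^2 - 460*x - 343)/(x^6 - 10*x^5 - 73*x^4 + 980*x^3 - 49*x^2 - 24010*x + 60025)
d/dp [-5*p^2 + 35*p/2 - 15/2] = 35/2 - 10*p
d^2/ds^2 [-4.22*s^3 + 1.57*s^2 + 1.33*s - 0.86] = 3.14 - 25.32*s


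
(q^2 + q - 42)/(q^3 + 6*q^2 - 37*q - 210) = 1/(q + 5)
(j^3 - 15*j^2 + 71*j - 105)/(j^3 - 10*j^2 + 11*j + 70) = (j - 3)/(j + 2)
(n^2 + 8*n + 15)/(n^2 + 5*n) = (n + 3)/n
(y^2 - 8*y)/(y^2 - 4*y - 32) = y/(y + 4)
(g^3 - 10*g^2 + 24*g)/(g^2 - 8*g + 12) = g*(g - 4)/(g - 2)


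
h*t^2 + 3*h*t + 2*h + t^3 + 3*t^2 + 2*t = (h + t)*(t + 1)*(t + 2)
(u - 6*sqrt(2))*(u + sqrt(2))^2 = u^3 - 4*sqrt(2)*u^2 - 22*u - 12*sqrt(2)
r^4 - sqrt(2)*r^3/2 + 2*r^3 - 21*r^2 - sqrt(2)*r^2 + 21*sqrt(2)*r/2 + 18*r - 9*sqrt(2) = (r - 3)*(r - 1)*(r + 6)*(r - sqrt(2)/2)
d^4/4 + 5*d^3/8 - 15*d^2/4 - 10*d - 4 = (d/4 + 1)*(d - 4)*(d + 1/2)*(d + 2)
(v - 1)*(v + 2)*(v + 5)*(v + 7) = v^4 + 13*v^3 + 45*v^2 + 11*v - 70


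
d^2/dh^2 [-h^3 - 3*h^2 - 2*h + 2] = -6*h - 6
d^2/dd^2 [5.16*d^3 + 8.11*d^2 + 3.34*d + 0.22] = 30.96*d + 16.22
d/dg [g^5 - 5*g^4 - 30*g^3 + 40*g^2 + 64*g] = 5*g^4 - 20*g^3 - 90*g^2 + 80*g + 64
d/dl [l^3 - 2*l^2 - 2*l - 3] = 3*l^2 - 4*l - 2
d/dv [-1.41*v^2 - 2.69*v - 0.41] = -2.82*v - 2.69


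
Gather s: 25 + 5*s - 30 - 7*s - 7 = -2*s - 12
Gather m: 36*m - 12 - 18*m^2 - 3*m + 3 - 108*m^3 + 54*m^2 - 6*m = -108*m^3 + 36*m^2 + 27*m - 9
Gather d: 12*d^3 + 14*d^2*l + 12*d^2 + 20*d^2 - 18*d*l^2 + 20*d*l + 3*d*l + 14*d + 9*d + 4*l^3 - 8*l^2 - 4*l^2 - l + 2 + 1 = 12*d^3 + d^2*(14*l + 32) + d*(-18*l^2 + 23*l + 23) + 4*l^3 - 12*l^2 - l + 3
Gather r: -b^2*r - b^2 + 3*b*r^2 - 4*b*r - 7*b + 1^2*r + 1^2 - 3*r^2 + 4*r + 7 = -b^2 - 7*b + r^2*(3*b - 3) + r*(-b^2 - 4*b + 5) + 8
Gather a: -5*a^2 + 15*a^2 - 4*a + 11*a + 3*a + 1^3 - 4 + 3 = 10*a^2 + 10*a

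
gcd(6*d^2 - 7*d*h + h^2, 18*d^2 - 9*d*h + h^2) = 6*d - h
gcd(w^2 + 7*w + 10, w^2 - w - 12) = 1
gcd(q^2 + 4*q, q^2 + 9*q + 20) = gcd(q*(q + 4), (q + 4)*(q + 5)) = q + 4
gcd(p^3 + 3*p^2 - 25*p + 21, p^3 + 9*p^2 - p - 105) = p^2 + 4*p - 21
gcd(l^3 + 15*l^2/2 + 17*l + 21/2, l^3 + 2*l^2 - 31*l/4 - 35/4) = l^2 + 9*l/2 + 7/2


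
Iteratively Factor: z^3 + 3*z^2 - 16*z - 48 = (z + 4)*(z^2 - z - 12) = (z - 4)*(z + 4)*(z + 3)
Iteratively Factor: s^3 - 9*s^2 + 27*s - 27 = (s - 3)*(s^2 - 6*s + 9) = (s - 3)^2*(s - 3)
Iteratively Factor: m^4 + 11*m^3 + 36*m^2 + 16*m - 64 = (m - 1)*(m^3 + 12*m^2 + 48*m + 64) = (m - 1)*(m + 4)*(m^2 + 8*m + 16) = (m - 1)*(m + 4)^2*(m + 4)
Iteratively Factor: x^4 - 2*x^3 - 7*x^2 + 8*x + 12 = (x - 3)*(x^3 + x^2 - 4*x - 4) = (x - 3)*(x + 1)*(x^2 - 4) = (x - 3)*(x - 2)*(x + 1)*(x + 2)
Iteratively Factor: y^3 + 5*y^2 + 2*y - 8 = (y + 4)*(y^2 + y - 2) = (y - 1)*(y + 4)*(y + 2)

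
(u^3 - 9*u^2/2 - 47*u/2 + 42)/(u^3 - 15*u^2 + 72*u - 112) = (u^2 + 5*u/2 - 6)/(u^2 - 8*u + 16)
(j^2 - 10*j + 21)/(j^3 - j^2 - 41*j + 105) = (j - 7)/(j^2 + 2*j - 35)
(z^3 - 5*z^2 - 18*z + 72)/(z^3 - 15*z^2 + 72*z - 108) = (z + 4)/(z - 6)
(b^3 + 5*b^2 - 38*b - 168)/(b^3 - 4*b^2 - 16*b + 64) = (b^2 + b - 42)/(b^2 - 8*b + 16)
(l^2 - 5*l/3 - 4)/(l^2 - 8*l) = (l^2 - 5*l/3 - 4)/(l*(l - 8))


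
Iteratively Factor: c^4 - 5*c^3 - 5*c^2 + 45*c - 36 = (c - 3)*(c^3 - 2*c^2 - 11*c + 12) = (c - 3)*(c + 3)*(c^2 - 5*c + 4) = (c - 4)*(c - 3)*(c + 3)*(c - 1)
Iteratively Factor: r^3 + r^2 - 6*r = (r - 2)*(r^2 + 3*r) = (r - 2)*(r + 3)*(r)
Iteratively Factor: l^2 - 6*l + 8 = (l - 4)*(l - 2)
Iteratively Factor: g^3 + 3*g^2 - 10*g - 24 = (g + 2)*(g^2 + g - 12) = (g + 2)*(g + 4)*(g - 3)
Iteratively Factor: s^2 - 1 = (s - 1)*(s + 1)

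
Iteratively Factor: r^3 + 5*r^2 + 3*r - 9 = (r + 3)*(r^2 + 2*r - 3) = (r + 3)^2*(r - 1)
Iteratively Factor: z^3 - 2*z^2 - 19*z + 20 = (z - 5)*(z^2 + 3*z - 4) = (z - 5)*(z - 1)*(z + 4)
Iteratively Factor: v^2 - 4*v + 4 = (v - 2)*(v - 2)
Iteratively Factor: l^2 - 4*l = (l - 4)*(l)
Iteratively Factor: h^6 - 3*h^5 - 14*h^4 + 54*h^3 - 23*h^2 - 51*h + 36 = (h - 3)*(h^5 - 14*h^3 + 12*h^2 + 13*h - 12) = (h - 3)*(h - 1)*(h^4 + h^3 - 13*h^2 - h + 12) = (h - 3)*(h - 1)^2*(h^3 + 2*h^2 - 11*h - 12) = (h - 3)^2*(h - 1)^2*(h^2 + 5*h + 4) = (h - 3)^2*(h - 1)^2*(h + 4)*(h + 1)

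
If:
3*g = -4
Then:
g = -4/3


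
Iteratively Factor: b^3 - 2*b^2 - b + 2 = (b + 1)*(b^2 - 3*b + 2) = (b - 2)*(b + 1)*(b - 1)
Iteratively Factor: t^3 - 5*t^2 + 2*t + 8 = (t - 4)*(t^2 - t - 2) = (t - 4)*(t + 1)*(t - 2)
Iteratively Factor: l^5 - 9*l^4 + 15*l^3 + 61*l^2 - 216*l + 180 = (l - 2)*(l^4 - 7*l^3 + l^2 + 63*l - 90) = (l - 3)*(l - 2)*(l^3 - 4*l^2 - 11*l + 30) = (l - 5)*(l - 3)*(l - 2)*(l^2 + l - 6) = (l - 5)*(l - 3)*(l - 2)*(l + 3)*(l - 2)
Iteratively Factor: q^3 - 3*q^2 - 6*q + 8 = (q + 2)*(q^2 - 5*q + 4) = (q - 4)*(q + 2)*(q - 1)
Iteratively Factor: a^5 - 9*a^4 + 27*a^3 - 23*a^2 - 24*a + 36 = (a - 2)*(a^4 - 7*a^3 + 13*a^2 + 3*a - 18) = (a - 2)*(a + 1)*(a^3 - 8*a^2 + 21*a - 18) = (a - 3)*(a - 2)*(a + 1)*(a^2 - 5*a + 6) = (a - 3)*(a - 2)^2*(a + 1)*(a - 3)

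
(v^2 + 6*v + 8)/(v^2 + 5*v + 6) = (v + 4)/(v + 3)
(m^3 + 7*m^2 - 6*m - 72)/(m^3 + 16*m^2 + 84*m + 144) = (m - 3)/(m + 6)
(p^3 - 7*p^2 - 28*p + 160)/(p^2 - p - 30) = (p^2 - 12*p + 32)/(p - 6)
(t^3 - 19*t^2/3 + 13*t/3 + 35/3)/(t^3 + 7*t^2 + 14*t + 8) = (3*t^2 - 22*t + 35)/(3*(t^2 + 6*t + 8))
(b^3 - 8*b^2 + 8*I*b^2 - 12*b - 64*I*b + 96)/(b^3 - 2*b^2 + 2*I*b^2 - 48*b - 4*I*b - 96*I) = (b + 6*I)/(b + 6)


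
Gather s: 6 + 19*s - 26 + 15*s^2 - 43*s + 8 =15*s^2 - 24*s - 12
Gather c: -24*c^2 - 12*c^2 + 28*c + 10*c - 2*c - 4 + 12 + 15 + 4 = -36*c^2 + 36*c + 27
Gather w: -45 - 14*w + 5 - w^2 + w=-w^2 - 13*w - 40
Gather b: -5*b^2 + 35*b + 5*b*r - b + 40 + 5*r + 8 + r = -5*b^2 + b*(5*r + 34) + 6*r + 48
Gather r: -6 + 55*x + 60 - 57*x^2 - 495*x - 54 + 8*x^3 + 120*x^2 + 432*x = 8*x^3 + 63*x^2 - 8*x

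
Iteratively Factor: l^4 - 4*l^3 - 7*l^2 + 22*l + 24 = (l + 1)*(l^3 - 5*l^2 - 2*l + 24) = (l - 4)*(l + 1)*(l^2 - l - 6) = (l - 4)*(l - 3)*(l + 1)*(l + 2)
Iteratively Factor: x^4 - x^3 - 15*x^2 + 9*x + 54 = (x + 3)*(x^3 - 4*x^2 - 3*x + 18) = (x + 2)*(x + 3)*(x^2 - 6*x + 9) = (x - 3)*(x + 2)*(x + 3)*(x - 3)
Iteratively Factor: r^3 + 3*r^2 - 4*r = (r - 1)*(r^2 + 4*r) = r*(r - 1)*(r + 4)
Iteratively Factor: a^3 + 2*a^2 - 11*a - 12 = (a + 1)*(a^2 + a - 12) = (a - 3)*(a + 1)*(a + 4)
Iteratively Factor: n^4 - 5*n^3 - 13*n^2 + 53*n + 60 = (n - 4)*(n^3 - n^2 - 17*n - 15) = (n - 4)*(n + 3)*(n^2 - 4*n - 5) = (n - 4)*(n + 1)*(n + 3)*(n - 5)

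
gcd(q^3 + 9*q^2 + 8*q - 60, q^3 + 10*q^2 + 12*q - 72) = q^2 + 4*q - 12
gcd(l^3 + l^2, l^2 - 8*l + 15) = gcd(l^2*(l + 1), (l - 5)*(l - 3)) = 1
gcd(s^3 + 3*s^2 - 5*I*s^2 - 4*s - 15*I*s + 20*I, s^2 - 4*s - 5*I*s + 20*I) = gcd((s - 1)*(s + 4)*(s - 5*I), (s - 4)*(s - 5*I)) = s - 5*I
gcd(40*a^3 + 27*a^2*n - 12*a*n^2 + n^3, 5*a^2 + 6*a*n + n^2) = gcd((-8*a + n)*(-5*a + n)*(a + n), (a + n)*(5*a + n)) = a + n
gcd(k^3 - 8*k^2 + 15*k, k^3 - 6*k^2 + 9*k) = k^2 - 3*k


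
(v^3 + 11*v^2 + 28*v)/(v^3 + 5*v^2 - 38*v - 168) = v/(v - 6)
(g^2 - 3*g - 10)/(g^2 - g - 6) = (g - 5)/(g - 3)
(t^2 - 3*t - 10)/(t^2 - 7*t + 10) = (t + 2)/(t - 2)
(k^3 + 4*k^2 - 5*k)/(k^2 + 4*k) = (k^2 + 4*k - 5)/(k + 4)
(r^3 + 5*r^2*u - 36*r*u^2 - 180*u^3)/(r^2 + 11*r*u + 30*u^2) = r - 6*u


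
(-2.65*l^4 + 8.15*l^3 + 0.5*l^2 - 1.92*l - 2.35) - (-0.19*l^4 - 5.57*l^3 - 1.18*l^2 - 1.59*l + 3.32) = -2.46*l^4 + 13.72*l^3 + 1.68*l^2 - 0.33*l - 5.67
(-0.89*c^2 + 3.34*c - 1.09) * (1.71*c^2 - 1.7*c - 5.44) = -1.5219*c^4 + 7.2244*c^3 - 2.7003*c^2 - 16.3166*c + 5.9296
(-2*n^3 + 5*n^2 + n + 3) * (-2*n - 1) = 4*n^4 - 8*n^3 - 7*n^2 - 7*n - 3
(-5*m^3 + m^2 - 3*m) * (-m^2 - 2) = 5*m^5 - m^4 + 13*m^3 - 2*m^2 + 6*m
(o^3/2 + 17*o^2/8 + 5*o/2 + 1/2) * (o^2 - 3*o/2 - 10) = o^5/2 + 11*o^4/8 - 91*o^3/16 - 49*o^2/2 - 103*o/4 - 5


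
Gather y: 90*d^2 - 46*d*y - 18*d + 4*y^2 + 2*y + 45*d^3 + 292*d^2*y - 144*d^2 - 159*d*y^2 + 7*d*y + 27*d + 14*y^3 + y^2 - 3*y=45*d^3 - 54*d^2 + 9*d + 14*y^3 + y^2*(5 - 159*d) + y*(292*d^2 - 39*d - 1)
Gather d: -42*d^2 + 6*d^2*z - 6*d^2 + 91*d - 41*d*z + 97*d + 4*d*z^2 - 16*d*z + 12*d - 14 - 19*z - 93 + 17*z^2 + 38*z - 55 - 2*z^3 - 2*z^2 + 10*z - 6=d^2*(6*z - 48) + d*(4*z^2 - 57*z + 200) - 2*z^3 + 15*z^2 + 29*z - 168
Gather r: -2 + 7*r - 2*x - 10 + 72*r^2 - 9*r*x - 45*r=72*r^2 + r*(-9*x - 38) - 2*x - 12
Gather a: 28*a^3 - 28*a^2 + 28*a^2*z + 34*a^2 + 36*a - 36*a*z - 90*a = 28*a^3 + a^2*(28*z + 6) + a*(-36*z - 54)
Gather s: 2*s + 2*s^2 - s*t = 2*s^2 + s*(2 - t)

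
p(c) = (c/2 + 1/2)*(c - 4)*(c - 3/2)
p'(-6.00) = 81.25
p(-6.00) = -187.50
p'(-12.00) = 270.25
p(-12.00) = -1188.00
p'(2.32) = -2.12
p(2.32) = -2.29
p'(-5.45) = 69.33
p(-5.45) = -146.13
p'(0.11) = -0.23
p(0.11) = 3.00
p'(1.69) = -3.07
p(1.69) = -0.59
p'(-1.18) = 7.65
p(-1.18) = -1.25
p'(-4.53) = 51.42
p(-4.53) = -90.78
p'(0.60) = -1.91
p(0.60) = 2.45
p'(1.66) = -3.09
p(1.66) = -0.50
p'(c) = (c/2 + 1/2)*(c - 4) + (c/2 + 1/2)*(c - 3/2) + (c - 4)*(c - 3/2)/2 = 3*c^2/2 - 9*c/2 + 1/4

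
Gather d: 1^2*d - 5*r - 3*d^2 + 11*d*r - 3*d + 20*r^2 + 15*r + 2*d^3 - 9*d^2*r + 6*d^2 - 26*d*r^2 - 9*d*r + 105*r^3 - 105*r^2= 2*d^3 + d^2*(3 - 9*r) + d*(-26*r^2 + 2*r - 2) + 105*r^3 - 85*r^2 + 10*r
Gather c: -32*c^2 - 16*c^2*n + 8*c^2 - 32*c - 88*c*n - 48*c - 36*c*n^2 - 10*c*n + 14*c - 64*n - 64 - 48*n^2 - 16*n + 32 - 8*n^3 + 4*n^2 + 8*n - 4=c^2*(-16*n - 24) + c*(-36*n^2 - 98*n - 66) - 8*n^3 - 44*n^2 - 72*n - 36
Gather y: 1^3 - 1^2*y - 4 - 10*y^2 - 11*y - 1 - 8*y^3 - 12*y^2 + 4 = -8*y^3 - 22*y^2 - 12*y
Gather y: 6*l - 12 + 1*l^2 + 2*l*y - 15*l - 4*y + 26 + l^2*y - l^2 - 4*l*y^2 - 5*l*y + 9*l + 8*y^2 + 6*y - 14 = y^2*(8 - 4*l) + y*(l^2 - 3*l + 2)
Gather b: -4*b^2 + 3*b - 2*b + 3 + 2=-4*b^2 + b + 5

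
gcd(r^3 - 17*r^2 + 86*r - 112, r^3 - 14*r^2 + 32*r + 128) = r - 8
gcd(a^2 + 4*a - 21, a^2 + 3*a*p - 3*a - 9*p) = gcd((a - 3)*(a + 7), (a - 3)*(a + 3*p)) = a - 3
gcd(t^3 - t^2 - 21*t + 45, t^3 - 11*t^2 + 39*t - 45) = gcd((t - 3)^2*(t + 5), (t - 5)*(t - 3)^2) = t^2 - 6*t + 9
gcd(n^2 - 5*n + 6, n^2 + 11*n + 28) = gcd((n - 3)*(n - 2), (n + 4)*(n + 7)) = 1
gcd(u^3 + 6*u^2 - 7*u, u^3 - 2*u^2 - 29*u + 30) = u - 1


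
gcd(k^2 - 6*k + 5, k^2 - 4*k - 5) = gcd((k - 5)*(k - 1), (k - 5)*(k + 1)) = k - 5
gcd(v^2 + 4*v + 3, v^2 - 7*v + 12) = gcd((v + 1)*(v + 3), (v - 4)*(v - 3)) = 1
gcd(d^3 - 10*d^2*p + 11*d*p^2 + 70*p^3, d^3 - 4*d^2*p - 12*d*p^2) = d + 2*p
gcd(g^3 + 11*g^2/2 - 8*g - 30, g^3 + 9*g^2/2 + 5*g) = g + 2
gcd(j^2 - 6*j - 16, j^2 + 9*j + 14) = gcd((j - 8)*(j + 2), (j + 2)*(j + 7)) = j + 2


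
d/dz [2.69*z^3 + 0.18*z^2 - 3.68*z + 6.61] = 8.07*z^2 + 0.36*z - 3.68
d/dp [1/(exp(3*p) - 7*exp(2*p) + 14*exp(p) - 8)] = (-3*exp(2*p) + 14*exp(p) - 14)*exp(p)/(exp(3*p) - 7*exp(2*p) + 14*exp(p) - 8)^2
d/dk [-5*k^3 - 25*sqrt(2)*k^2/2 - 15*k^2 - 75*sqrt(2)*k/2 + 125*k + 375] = -15*k^2 - 25*sqrt(2)*k - 30*k - 75*sqrt(2)/2 + 125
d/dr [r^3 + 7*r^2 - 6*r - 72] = 3*r^2 + 14*r - 6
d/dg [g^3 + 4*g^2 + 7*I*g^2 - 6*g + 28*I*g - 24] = 3*g^2 + g*(8 + 14*I) - 6 + 28*I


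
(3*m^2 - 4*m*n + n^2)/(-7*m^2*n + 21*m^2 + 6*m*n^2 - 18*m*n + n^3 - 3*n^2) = (-3*m + n)/(7*m*n - 21*m + n^2 - 3*n)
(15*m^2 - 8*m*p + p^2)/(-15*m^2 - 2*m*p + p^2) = (-3*m + p)/(3*m + p)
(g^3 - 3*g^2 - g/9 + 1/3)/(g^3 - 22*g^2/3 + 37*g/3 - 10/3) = (g^2 - 8*g/3 - 1)/(g^2 - 7*g + 10)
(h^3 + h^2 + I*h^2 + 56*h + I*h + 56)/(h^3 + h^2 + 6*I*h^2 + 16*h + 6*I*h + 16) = (h - 7*I)/(h - 2*I)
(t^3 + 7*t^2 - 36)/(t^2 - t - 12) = (t^2 + 4*t - 12)/(t - 4)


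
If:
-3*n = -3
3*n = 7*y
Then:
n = 1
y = 3/7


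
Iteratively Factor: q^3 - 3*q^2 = (q)*(q^2 - 3*q) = q^2*(q - 3)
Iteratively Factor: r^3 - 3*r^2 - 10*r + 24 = (r - 4)*(r^2 + r - 6) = (r - 4)*(r + 3)*(r - 2)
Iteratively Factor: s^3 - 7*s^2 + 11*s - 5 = (s - 1)*(s^2 - 6*s + 5) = (s - 1)^2*(s - 5)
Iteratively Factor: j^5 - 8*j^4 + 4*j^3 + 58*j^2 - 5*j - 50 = (j - 5)*(j^4 - 3*j^3 - 11*j^2 + 3*j + 10) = (j - 5)*(j - 1)*(j^3 - 2*j^2 - 13*j - 10) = (j - 5)^2*(j - 1)*(j^2 + 3*j + 2) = (j - 5)^2*(j - 1)*(j + 2)*(j + 1)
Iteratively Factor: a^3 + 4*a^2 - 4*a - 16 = (a + 4)*(a^2 - 4) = (a - 2)*(a + 4)*(a + 2)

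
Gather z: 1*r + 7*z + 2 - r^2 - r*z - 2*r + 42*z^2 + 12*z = -r^2 - r + 42*z^2 + z*(19 - r) + 2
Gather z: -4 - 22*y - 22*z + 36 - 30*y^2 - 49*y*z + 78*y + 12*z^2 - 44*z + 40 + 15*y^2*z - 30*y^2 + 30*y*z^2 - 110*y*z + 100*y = -60*y^2 + 156*y + z^2*(30*y + 12) + z*(15*y^2 - 159*y - 66) + 72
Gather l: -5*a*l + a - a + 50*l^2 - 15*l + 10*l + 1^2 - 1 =50*l^2 + l*(-5*a - 5)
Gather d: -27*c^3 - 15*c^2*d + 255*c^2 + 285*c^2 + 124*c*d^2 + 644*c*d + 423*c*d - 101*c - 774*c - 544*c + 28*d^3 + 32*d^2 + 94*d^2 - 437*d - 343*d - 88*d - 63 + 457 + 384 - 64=-27*c^3 + 540*c^2 - 1419*c + 28*d^3 + d^2*(124*c + 126) + d*(-15*c^2 + 1067*c - 868) + 714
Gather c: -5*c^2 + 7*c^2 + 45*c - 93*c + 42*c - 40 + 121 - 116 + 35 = 2*c^2 - 6*c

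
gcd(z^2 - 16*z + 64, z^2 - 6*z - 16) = z - 8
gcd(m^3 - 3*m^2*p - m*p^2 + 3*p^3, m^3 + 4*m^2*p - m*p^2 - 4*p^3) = -m^2 + p^2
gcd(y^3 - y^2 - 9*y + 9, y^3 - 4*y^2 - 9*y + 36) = y^2 - 9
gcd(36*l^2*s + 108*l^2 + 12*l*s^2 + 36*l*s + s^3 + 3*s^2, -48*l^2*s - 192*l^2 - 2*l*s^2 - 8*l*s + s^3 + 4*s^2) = 6*l + s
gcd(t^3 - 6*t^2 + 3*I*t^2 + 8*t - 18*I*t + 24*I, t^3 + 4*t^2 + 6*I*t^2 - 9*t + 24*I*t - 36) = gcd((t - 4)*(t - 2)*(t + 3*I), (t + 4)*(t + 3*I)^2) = t + 3*I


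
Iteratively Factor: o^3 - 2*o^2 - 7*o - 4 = (o - 4)*(o^2 + 2*o + 1) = (o - 4)*(o + 1)*(o + 1)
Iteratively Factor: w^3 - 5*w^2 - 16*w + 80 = (w - 4)*(w^2 - w - 20) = (w - 5)*(w - 4)*(w + 4)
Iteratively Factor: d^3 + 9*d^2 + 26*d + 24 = (d + 3)*(d^2 + 6*d + 8) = (d + 3)*(d + 4)*(d + 2)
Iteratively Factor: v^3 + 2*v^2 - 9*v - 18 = (v - 3)*(v^2 + 5*v + 6) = (v - 3)*(v + 3)*(v + 2)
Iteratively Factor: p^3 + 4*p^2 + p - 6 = (p + 3)*(p^2 + p - 2) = (p + 2)*(p + 3)*(p - 1)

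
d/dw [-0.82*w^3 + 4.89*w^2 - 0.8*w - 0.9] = -2.46*w^2 + 9.78*w - 0.8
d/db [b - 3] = 1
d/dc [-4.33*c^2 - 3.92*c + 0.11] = -8.66*c - 3.92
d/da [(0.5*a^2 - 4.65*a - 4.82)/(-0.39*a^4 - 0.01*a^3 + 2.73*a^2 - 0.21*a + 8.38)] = (0.39*a^5 - 5.4355*a^4 - 7.6122*a^3 + 12.4449*a^2 + 34.6972*a - 39.9792)/(0.1521*a^8 + 0.0078*a^7 - 2.1293*a^6 + 0.1092*a^5 + 0.920699999999999*a^4 - 1.3142*a^3 + 45.7989*a^2 - 3.5196*a + 70.2244)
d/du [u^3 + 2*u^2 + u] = 3*u^2 + 4*u + 1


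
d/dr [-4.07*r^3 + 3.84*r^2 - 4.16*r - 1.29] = -12.21*r^2 + 7.68*r - 4.16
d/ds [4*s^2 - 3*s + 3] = 8*s - 3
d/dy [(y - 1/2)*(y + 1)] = 2*y + 1/2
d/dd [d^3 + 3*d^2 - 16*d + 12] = 3*d^2 + 6*d - 16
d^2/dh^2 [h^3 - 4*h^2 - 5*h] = 6*h - 8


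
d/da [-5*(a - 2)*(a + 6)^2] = 5*(-3*a - 2)*(a + 6)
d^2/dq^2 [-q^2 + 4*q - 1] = -2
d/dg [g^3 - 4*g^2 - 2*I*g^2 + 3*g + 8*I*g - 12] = 3*g^2 - 8*g - 4*I*g + 3 + 8*I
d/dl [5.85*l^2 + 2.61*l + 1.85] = 11.7*l + 2.61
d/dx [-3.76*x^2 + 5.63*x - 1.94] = 5.63 - 7.52*x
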